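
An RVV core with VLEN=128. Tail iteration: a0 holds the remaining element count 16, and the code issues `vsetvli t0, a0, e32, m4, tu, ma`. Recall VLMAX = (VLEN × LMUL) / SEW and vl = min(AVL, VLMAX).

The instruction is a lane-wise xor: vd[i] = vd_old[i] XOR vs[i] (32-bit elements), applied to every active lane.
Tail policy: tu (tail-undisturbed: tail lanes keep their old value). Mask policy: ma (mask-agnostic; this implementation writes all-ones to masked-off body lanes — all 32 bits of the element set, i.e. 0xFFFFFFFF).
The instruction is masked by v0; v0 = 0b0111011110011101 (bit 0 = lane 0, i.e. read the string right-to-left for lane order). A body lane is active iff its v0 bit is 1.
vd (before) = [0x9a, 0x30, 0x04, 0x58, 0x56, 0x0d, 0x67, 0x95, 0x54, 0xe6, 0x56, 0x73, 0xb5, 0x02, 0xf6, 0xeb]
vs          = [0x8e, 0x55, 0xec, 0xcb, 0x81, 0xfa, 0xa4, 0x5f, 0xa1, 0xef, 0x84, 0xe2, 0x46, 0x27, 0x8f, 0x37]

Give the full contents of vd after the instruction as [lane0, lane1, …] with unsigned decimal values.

vd = [20, 4294967295, 232, 147, 215, 4294967295, 4294967295, 202, 245, 9, 210, 4294967295, 243, 37, 121, 4294967295]

VLMAX = (128 × 4) / 32 = 16 lanes
vl = min(AVL, VLMAX) = min(16, 16) = 16
[0] xor(0x9a,0x8e) = 0x14
[1] mask-off/ones = 0xffffffff
[2] xor(0x04,0xec) = 0xe8
[3] xor(0x58,0xcb) = 0x93
[4] xor(0x56,0x81) = 0xd7
[5] mask-off/ones = 0xffffffff
[6] mask-off/ones = 0xffffffff
[7] xor(0x95,0x5f) = 0xca
[8] xor(0x54,0xa1) = 0xf5
[9] xor(0xe6,0xef) = 0x09
[10] xor(0x56,0x84) = 0xd2
[11] mask-off/ones = 0xffffffff
[12] xor(0xb5,0x46) = 0xf3
[13] xor(0x02,0x27) = 0x25
[14] xor(0xf6,0x8f) = 0x79
[15] mask-off/ones = 0xffffffff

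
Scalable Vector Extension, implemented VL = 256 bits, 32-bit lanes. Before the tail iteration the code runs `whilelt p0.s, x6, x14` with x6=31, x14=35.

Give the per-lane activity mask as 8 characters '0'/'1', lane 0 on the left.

predicate = 11110000

lane count: 256 div 32 = 8
whilelt: lane j active iff 31+j < 35 → j < 4 → 4 active
bits (lane 0 leftmost): 11110000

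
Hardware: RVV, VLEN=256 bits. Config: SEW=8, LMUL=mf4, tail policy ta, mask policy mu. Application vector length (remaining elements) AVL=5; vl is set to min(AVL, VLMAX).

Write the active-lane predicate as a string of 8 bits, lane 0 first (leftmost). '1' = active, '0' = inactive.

predicate = 11111000

lanes per group: 256·1/4/8 = 8
vl ← min(5, 8) = 5
bits (lane 0 leftmost): 11111000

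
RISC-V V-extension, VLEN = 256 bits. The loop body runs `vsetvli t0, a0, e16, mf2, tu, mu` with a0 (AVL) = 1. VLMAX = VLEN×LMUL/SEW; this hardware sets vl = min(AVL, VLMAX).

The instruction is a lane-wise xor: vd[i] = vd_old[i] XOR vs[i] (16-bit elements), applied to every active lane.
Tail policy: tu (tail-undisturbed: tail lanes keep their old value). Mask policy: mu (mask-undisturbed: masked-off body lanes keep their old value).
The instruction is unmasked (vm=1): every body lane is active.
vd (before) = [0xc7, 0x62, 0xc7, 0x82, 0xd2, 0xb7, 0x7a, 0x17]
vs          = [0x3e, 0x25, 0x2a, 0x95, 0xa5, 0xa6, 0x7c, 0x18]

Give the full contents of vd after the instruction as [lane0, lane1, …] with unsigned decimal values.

vd = [249, 98, 199, 130, 210, 183, 122, 23]

lanes per group: 256·1/2/16 = 8
AVL=1 ≤ VLMAX=8, so vl = 1
  i=0: xor(0xc7,0x3e) → 249
  i=1: tail/keep → 98
  i=2: tail/keep → 199
  i=3: tail/keep → 130
  i=4: tail/keep → 210
  i=5: tail/keep → 183
  i=6: tail/keep → 122
  i=7: tail/keep → 23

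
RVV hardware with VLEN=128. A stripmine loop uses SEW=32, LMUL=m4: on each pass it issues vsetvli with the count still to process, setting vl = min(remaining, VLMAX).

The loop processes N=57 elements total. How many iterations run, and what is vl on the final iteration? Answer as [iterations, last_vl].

[iterations, last_vl] = [4, 9]

lanes per group: 128·4/32 = 16
57 elements at 16/iter → 4 passes, remainder 9 on the last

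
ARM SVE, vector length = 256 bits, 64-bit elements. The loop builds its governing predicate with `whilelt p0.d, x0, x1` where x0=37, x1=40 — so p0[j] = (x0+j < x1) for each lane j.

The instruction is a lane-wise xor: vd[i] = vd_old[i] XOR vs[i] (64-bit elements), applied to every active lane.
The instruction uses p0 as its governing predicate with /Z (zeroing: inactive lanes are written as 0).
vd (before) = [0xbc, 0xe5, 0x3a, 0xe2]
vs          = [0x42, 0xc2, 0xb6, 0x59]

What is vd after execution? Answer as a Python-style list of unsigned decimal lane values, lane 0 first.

256-bit reg / 64-bit elem → 4 lanes
p0[j] = (37+j < 40); true for j=0..2 → 3 lanes set
  i=0: xor(0xbc,0x42) → 254
  i=1: xor(0xe5,0xc2) → 39
  i=2: xor(0x3a,0xb6) → 140
  i=3: tail/zero → 0

vd = [254, 39, 140, 0]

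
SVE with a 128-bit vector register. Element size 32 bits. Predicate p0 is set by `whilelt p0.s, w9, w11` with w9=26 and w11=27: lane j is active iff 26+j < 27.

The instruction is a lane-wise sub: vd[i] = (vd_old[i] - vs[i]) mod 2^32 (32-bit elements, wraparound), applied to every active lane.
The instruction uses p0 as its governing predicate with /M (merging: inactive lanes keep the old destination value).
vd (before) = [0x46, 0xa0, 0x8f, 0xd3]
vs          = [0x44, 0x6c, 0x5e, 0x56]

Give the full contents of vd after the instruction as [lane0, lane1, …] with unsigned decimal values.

vd = [2, 160, 143, 211]

register lanes = 128/32 = 4
whilelt: lane j active iff 26+j < 27 → j < 1 → 1 active
lane  0: sub(0x46,0x44) ⇒ 0x02
lane  1: tail/keep ⇒ 0xa0
lane  2: tail/keep ⇒ 0x8f
lane  3: tail/keep ⇒ 0xd3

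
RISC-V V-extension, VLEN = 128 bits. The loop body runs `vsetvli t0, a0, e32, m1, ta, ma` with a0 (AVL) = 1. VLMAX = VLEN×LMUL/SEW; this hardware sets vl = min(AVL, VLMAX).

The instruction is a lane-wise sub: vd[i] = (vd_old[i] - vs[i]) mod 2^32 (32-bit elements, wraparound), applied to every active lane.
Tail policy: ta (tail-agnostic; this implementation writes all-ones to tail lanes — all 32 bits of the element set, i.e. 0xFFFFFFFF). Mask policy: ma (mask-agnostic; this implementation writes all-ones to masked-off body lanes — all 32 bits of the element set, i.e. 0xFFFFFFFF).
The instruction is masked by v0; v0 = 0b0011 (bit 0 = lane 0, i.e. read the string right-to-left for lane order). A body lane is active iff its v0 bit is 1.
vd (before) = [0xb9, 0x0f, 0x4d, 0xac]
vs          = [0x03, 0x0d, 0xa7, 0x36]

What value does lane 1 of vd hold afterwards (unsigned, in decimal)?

vd[1] = 4294967295

VLMAX = (128 × 1) / 32 = 4 lanes
vl = min(AVL, VLMAX) = min(1, 4) = 1
lane  0: sub(0xb9,0x03) ⇒ 0xb6
lane  1: tail/ones ⇒ 0xffffffff
lane  2: tail/ones ⇒ 0xffffffff
lane  3: tail/ones ⇒ 0xffffffff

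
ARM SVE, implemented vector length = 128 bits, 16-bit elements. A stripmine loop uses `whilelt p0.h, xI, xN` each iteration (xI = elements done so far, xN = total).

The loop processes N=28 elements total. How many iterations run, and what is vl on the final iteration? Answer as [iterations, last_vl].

lane count: 128 div 16 = 8
iterations = ceil(28/8) = 4; final-pass vl = 4

[iterations, last_vl] = [4, 4]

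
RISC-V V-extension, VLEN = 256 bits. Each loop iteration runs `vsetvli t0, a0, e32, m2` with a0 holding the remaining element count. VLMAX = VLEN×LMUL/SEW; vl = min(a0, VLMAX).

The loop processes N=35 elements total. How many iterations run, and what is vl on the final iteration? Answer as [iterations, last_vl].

lanes per group: 256·2/32 = 16
iterations = ceil(35/16) = 3; final-pass vl = 3

[iterations, last_vl] = [3, 3]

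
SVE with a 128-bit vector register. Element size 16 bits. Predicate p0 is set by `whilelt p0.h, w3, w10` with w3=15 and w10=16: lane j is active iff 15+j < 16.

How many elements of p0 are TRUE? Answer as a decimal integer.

vl = 1

register lanes = 128/16 = 8
whilelt: lane j active iff 15+j < 16 → j < 1 → 1 active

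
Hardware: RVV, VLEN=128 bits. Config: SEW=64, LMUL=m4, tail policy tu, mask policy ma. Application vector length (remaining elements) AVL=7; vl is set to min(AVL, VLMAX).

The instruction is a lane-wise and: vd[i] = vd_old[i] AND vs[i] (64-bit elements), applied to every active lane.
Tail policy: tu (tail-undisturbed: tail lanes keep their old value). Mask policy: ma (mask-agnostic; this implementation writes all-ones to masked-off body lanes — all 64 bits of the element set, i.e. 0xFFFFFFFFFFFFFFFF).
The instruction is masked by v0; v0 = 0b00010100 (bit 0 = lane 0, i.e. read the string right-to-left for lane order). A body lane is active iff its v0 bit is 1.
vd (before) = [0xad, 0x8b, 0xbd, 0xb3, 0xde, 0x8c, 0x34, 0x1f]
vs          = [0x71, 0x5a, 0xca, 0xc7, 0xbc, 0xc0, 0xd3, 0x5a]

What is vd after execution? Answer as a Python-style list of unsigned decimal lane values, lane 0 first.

vd = [18446744073709551615, 18446744073709551615, 136, 18446744073709551615, 156, 18446744073709551615, 18446744073709551615, 31]

VLMAX = VLEN×LMUL/SEW = 128×4/64 = 8
vl = min(AVL, VLMAX) = min(7, 8) = 7
lane  0: mask-off/ones ⇒ 0xffffffffffffffff
lane  1: mask-off/ones ⇒ 0xffffffffffffffff
lane  2: and(0xbd,0xca) ⇒ 0x88
lane  3: mask-off/ones ⇒ 0xffffffffffffffff
lane  4: and(0xde,0xbc) ⇒ 0x9c
lane  5: mask-off/ones ⇒ 0xffffffffffffffff
lane  6: mask-off/ones ⇒ 0xffffffffffffffff
lane  7: tail/keep ⇒ 0x1f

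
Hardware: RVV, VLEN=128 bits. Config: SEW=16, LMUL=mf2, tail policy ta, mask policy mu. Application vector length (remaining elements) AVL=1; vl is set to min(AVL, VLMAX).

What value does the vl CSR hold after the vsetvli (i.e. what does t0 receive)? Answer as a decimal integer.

VLMAX = (128 × 1/2) / 16 = 4 lanes
vl = min(AVL, VLMAX) = min(1, 4) = 1

vl = 1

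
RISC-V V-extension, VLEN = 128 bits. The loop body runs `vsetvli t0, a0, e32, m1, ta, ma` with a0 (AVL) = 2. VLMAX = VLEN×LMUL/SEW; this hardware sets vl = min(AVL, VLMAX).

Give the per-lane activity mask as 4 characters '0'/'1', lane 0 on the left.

lanes per group: 128·1/32 = 4
vl = min(AVL, VLMAX) = min(2, 4) = 2
bits (lane 0 leftmost): 1100

predicate = 1100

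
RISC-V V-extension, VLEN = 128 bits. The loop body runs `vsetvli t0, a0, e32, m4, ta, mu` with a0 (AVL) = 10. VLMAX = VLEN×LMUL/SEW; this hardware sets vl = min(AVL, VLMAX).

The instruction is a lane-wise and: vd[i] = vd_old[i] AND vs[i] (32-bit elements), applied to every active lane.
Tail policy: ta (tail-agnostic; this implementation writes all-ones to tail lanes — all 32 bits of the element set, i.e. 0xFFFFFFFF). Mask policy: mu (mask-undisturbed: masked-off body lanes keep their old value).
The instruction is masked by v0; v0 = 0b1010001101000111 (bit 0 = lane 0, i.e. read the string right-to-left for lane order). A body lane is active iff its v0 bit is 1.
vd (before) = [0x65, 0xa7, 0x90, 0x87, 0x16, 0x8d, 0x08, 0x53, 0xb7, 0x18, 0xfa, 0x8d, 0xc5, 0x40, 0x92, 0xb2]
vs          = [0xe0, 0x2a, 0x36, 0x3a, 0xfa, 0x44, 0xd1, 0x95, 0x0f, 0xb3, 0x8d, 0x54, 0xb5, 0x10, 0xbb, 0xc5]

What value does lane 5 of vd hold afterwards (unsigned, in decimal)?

vd[5] = 141

VLMAX = (128 × 4) / 32 = 16 lanes
vl = min(AVL, VLMAX) = min(10, 16) = 10
[0] and(0x65,0xe0) = 0x60
[1] and(0xa7,0x2a) = 0x22
[2] and(0x90,0x36) = 0x10
[3] mask-off/keep = 0x87
[4] mask-off/keep = 0x16
[5] mask-off/keep = 0x8d
[6] and(0x08,0xd1) = 0x00
[7] mask-off/keep = 0x53
[8] and(0xb7,0x0f) = 0x07
[9] and(0x18,0xb3) = 0x10
[10] tail/ones = 0xffffffff
[11] tail/ones = 0xffffffff
[12] tail/ones = 0xffffffff
[13] tail/ones = 0xffffffff
[14] tail/ones = 0xffffffff
[15] tail/ones = 0xffffffff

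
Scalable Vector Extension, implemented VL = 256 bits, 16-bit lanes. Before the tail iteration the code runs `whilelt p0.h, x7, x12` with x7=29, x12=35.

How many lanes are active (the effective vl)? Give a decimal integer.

register lanes = 256/16 = 16
active while 29+j < 35, i.e. j ∈ [0,6) capped at 16 ⇒ 6

vl = 6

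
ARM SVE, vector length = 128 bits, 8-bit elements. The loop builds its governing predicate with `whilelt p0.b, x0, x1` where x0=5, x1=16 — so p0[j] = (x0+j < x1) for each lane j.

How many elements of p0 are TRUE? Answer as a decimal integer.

register lanes = 128/8 = 16
p0[j] = (5+j < 16); true for j=0..10 → 11 lanes set

vl = 11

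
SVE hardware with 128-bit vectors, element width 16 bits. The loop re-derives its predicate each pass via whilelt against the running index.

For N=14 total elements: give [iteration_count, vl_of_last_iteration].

[iterations, last_vl] = [2, 6]

128-bit reg / 16-bit elem → 8 lanes
14 elements at 8/iter → 2 passes, remainder 6 on the last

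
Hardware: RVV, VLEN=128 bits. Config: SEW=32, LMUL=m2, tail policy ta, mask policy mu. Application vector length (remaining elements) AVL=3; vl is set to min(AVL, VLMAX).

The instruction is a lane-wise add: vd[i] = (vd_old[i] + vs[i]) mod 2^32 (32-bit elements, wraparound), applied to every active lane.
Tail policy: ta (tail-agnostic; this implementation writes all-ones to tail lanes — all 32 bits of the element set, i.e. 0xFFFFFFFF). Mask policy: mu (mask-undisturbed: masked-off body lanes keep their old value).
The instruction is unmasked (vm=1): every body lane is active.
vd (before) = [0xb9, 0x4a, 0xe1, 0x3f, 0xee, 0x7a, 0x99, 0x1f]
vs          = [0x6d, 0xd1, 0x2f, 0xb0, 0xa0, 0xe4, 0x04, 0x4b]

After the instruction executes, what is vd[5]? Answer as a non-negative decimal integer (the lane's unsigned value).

VLMAX = (128 × 2) / 32 = 8 lanes
vl ← min(3, 8) = 3
vd[0] add(0xb9,0x6d) -> 0x126
vd[1] add(0x4a,0xd1) -> 0x11b
vd[2] add(0xe1,0x2f) -> 0x110
vd[3] tail/ones -> 0xffffffff
vd[4] tail/ones -> 0xffffffff
vd[5] tail/ones -> 0xffffffff
vd[6] tail/ones -> 0xffffffff
vd[7] tail/ones -> 0xffffffff

vd[5] = 4294967295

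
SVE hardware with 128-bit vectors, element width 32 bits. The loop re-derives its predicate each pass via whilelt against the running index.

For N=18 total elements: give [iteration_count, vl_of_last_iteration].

lane count: 128 div 32 = 4
18 elements at 4/iter → 5 passes, remainder 2 on the last

[iterations, last_vl] = [5, 2]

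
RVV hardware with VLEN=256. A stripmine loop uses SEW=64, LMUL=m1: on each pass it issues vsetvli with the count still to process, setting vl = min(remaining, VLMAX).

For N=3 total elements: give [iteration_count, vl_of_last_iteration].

VLMAX = VLEN×LMUL/SEW = 256×1/64 = 4
N=3: ⌈3/4⌉ = 1 iters; last vl = 3 − 0×4 = 3

[iterations, last_vl] = [1, 3]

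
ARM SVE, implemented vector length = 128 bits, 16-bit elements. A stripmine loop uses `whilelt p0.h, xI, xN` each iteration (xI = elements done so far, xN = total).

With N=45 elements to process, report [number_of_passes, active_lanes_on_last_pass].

128-bit reg / 16-bit elem → 8 lanes
iterations = ceil(45/8) = 6; final-pass vl = 5

[iterations, last_vl] = [6, 5]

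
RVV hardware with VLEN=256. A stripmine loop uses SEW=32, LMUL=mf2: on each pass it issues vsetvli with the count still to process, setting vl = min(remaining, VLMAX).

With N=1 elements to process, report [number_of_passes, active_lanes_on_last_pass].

VLMAX = (256 × 1/2) / 32 = 4 lanes
1 elements at 4/iter → 1 passes, remainder 1 on the last

[iterations, last_vl] = [1, 1]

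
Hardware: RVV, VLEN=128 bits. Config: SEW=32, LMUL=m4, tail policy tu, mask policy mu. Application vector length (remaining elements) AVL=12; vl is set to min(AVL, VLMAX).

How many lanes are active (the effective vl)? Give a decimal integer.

VLMAX = VLEN×LMUL/SEW = 128×4/32 = 16
vl = min(AVL, VLMAX) = min(12, 16) = 12

vl = 12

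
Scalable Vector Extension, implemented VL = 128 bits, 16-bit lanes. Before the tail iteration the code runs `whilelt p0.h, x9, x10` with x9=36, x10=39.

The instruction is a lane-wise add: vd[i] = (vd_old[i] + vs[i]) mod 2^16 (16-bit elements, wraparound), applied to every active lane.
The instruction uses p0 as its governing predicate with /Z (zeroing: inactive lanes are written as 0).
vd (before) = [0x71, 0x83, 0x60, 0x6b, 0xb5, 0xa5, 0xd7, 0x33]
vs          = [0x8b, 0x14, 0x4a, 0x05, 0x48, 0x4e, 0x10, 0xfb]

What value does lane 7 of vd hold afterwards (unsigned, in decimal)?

vd[7] = 0

register lanes = 128/16 = 8
active while 36+j < 39, i.e. j ∈ [0,3) capped at 8 ⇒ 3
lane  0: add(0x71,0x8b) ⇒ 0xfc
lane  1: add(0x83,0x14) ⇒ 0x97
lane  2: add(0x60,0x4a) ⇒ 0xaa
lane  3: tail/zero ⇒ 0x00
lane  4: tail/zero ⇒ 0x00
lane  5: tail/zero ⇒ 0x00
lane  6: tail/zero ⇒ 0x00
lane  7: tail/zero ⇒ 0x00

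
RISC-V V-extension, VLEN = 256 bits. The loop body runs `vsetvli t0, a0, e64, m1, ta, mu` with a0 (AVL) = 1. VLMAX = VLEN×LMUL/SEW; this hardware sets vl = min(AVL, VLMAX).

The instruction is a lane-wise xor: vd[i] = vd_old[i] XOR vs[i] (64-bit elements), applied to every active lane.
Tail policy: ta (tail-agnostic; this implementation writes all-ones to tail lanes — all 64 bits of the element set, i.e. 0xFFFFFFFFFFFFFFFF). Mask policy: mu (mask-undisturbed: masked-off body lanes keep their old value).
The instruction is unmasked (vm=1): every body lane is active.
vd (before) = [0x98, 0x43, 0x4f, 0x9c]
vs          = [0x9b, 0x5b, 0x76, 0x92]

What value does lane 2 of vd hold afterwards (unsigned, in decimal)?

VLMAX = VLEN×LMUL/SEW = 256×1/64 = 4
vl ← min(1, 4) = 1
  i=0: xor(0x98,0x9b) → 3
  i=1: tail/ones → 18446744073709551615
  i=2: tail/ones → 18446744073709551615
  i=3: tail/ones → 18446744073709551615

vd[2] = 18446744073709551615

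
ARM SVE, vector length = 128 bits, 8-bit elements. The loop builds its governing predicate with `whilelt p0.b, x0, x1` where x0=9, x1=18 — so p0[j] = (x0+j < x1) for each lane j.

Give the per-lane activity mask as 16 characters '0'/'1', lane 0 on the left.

128-bit reg / 8-bit elem → 16 lanes
p0[j] = (9+j < 18); true for j=0..8 → 9 lanes set
bits (lane 0 leftmost): 1111111110000000

predicate = 1111111110000000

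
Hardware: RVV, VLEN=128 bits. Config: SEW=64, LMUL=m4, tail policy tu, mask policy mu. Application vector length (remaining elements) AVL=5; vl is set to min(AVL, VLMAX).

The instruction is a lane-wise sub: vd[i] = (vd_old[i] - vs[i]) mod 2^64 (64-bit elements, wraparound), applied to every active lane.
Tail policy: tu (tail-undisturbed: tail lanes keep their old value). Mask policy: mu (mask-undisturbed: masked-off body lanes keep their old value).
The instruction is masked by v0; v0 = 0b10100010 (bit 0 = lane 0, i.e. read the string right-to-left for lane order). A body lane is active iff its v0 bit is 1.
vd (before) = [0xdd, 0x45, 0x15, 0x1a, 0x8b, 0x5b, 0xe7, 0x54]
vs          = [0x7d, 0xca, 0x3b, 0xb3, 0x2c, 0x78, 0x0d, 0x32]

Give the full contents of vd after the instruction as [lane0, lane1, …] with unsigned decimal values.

VLMAX = VLEN×LMUL/SEW = 128×4/64 = 8
vl ← min(5, 8) = 5
[0] mask-off/keep = 0xdd
[1] sub(0x45,0xca) = 0xffffffffffffff7b
[2] mask-off/keep = 0x15
[3] mask-off/keep = 0x1a
[4] mask-off/keep = 0x8b
[5] tail/keep = 0x5b
[6] tail/keep = 0xe7
[7] tail/keep = 0x54

vd = [221, 18446744073709551483, 21, 26, 139, 91, 231, 84]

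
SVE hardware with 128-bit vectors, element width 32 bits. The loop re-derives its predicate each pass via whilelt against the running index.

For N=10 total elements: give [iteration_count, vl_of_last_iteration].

[iterations, last_vl] = [3, 2]

128-bit reg / 32-bit elem → 4 lanes
iterations = ceil(10/4) = 3; final-pass vl = 2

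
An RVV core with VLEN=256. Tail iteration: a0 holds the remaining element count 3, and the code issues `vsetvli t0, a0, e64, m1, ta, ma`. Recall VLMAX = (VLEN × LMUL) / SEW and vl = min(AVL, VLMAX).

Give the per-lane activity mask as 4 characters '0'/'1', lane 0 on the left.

predicate = 1110

VLMAX = (256 × 1) / 64 = 4 lanes
AVL=3 ≤ VLMAX=4, so vl = 3
bits (lane 0 leftmost): 1110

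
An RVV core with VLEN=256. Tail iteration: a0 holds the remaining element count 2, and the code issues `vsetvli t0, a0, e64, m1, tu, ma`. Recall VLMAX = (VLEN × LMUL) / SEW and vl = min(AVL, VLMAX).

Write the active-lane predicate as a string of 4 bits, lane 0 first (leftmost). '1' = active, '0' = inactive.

predicate = 1100

VLMAX = (256 × 1) / 64 = 4 lanes
AVL=2 ≤ VLMAX=4, so vl = 2
bits (lane 0 leftmost): 1100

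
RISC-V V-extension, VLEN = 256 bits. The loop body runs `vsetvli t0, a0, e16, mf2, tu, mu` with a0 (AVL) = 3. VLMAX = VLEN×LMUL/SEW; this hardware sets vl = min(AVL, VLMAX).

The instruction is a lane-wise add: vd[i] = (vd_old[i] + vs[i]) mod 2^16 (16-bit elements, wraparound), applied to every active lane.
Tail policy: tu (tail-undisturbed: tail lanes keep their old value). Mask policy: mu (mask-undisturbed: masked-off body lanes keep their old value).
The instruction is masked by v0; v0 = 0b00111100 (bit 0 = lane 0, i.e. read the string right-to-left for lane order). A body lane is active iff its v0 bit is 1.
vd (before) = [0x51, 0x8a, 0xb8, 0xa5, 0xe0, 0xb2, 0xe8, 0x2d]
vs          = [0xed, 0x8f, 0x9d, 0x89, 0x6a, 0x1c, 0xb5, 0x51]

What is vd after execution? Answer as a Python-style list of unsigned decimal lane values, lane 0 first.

lanes per group: 256·1/2/16 = 8
vl ← min(3, 8) = 3
lane  0: mask-off/keep ⇒ 0x51
lane  1: mask-off/keep ⇒ 0x8a
lane  2: add(0xb8,0x9d) ⇒ 0x155
lane  3: tail/keep ⇒ 0xa5
lane  4: tail/keep ⇒ 0xe0
lane  5: tail/keep ⇒ 0xb2
lane  6: tail/keep ⇒ 0xe8
lane  7: tail/keep ⇒ 0x2d

vd = [81, 138, 341, 165, 224, 178, 232, 45]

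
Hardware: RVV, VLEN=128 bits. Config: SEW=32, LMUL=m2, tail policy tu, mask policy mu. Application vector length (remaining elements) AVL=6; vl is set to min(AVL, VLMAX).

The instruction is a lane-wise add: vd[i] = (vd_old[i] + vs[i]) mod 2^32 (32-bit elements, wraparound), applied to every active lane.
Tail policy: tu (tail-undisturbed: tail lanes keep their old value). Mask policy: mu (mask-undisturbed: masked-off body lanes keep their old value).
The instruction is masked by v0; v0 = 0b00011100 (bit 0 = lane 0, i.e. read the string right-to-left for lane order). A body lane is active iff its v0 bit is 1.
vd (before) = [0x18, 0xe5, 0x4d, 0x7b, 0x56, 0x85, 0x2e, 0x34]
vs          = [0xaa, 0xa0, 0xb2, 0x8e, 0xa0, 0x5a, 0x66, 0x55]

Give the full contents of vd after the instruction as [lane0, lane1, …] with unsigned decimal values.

vd = [24, 229, 255, 265, 246, 133, 46, 52]

VLMAX = VLEN×LMUL/SEW = 128×2/32 = 8
vl = min(AVL, VLMAX) = min(6, 8) = 6
[0] mask-off/keep = 0x18
[1] mask-off/keep = 0xe5
[2] add(0x4d,0xb2) = 0xff
[3] add(0x7b,0x8e) = 0x109
[4] add(0x56,0xa0) = 0xf6
[5] mask-off/keep = 0x85
[6] tail/keep = 0x2e
[7] tail/keep = 0x34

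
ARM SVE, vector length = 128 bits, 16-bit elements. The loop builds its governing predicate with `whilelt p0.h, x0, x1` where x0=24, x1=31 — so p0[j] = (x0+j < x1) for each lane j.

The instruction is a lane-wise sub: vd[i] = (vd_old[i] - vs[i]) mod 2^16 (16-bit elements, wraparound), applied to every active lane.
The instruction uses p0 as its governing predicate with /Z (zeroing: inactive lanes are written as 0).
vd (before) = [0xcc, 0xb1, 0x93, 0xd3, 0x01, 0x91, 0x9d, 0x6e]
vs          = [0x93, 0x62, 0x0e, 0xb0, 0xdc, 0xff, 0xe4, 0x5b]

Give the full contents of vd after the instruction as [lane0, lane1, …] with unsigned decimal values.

vd = [57, 79, 133, 35, 65317, 65426, 65465, 0]

lane count: 128 div 16 = 8
p0[j] = (24+j < 31); true for j=0..6 → 7 lanes set
[0] sub(0xcc,0x93) = 0x39
[1] sub(0xb1,0x62) = 0x4f
[2] sub(0x93,0x0e) = 0x85
[3] sub(0xd3,0xb0) = 0x23
[4] sub(0x01,0xdc) = 0xff25
[5] sub(0x91,0xff) = 0xff92
[6] sub(0x9d,0xe4) = 0xffb9
[7] tail/zero = 0x00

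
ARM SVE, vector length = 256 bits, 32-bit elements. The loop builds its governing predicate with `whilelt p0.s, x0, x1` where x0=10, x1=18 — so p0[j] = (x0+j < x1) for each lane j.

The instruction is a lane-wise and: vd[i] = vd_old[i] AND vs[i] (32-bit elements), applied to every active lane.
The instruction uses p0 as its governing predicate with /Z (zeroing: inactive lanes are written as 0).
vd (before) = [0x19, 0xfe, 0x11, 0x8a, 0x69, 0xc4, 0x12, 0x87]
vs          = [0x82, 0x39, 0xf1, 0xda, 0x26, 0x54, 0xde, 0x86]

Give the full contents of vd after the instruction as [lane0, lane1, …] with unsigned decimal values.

vd = [0, 56, 17, 138, 32, 68, 18, 134]

lane count: 256 div 32 = 8
whilelt: lane j active iff 10+j < 18 → j < 8 → 8 active
lane  0: and(0x19,0x82) ⇒ 0x00
lane  1: and(0xfe,0x39) ⇒ 0x38
lane  2: and(0x11,0xf1) ⇒ 0x11
lane  3: and(0x8a,0xda) ⇒ 0x8a
lane  4: and(0x69,0x26) ⇒ 0x20
lane  5: and(0xc4,0x54) ⇒ 0x44
lane  6: and(0x12,0xde) ⇒ 0x12
lane  7: and(0x87,0x86) ⇒ 0x86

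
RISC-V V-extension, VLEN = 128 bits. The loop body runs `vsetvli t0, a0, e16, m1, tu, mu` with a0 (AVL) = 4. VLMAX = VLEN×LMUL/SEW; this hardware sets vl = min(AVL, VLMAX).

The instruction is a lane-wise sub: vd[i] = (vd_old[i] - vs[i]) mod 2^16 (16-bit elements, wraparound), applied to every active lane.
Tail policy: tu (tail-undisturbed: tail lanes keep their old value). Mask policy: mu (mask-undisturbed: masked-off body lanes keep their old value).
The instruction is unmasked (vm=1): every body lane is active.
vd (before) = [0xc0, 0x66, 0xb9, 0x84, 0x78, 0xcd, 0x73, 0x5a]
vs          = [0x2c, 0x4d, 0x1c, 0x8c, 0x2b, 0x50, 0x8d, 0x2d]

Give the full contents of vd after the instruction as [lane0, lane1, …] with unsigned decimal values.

vd = [148, 25, 157, 65528, 120, 205, 115, 90]

VLMAX = (128 × 1) / 16 = 8 lanes
AVL=4 ≤ VLMAX=8, so vl = 4
vd[0] sub(0xc0,0x2c) -> 0x94
vd[1] sub(0x66,0x4d) -> 0x19
vd[2] sub(0xb9,0x1c) -> 0x9d
vd[3] sub(0x84,0x8c) -> 0xfff8
vd[4] tail/keep -> 0x78
vd[5] tail/keep -> 0xcd
vd[6] tail/keep -> 0x73
vd[7] tail/keep -> 0x5a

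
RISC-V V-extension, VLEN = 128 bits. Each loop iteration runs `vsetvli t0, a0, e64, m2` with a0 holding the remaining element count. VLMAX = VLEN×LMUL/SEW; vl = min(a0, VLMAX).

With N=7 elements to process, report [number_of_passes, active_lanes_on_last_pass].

[iterations, last_vl] = [2, 3]

VLMAX = (128 × 2) / 64 = 4 lanes
7 elements at 4/iter → 2 passes, remainder 3 on the last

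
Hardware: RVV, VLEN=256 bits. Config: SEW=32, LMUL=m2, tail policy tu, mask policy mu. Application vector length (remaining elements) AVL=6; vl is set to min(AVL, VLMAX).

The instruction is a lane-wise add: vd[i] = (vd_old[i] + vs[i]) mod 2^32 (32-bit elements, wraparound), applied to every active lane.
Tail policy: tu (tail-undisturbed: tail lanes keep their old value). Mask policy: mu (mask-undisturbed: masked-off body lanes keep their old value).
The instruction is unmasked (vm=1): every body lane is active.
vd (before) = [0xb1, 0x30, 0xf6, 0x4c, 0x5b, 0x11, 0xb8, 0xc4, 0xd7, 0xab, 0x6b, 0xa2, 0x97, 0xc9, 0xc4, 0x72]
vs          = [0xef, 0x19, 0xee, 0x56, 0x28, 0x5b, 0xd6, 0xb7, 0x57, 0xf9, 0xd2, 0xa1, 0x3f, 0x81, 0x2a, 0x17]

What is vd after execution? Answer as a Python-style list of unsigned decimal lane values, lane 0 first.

VLMAX = (256 × 2) / 32 = 16 lanes
vl ← min(6, 16) = 6
[0] add(0xb1,0xef) = 0x1a0
[1] add(0x30,0x19) = 0x49
[2] add(0xf6,0xee) = 0x1e4
[3] add(0x4c,0x56) = 0xa2
[4] add(0x5b,0x28) = 0x83
[5] add(0x11,0x5b) = 0x6c
[6] tail/keep = 0xb8
[7] tail/keep = 0xc4
[8] tail/keep = 0xd7
[9] tail/keep = 0xab
[10] tail/keep = 0x6b
[11] tail/keep = 0xa2
[12] tail/keep = 0x97
[13] tail/keep = 0xc9
[14] tail/keep = 0xc4
[15] tail/keep = 0x72

vd = [416, 73, 484, 162, 131, 108, 184, 196, 215, 171, 107, 162, 151, 201, 196, 114]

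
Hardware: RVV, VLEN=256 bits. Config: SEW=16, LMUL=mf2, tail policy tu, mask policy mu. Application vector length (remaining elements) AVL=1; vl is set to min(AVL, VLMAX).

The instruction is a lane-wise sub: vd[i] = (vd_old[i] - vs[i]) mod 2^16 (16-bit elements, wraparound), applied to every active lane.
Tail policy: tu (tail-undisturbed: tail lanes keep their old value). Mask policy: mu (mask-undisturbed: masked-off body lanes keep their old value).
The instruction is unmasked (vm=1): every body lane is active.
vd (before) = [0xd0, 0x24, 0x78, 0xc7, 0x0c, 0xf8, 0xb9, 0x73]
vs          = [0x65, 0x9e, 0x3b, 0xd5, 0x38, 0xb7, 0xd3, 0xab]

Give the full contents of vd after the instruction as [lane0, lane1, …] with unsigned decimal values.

vd = [107, 36, 120, 199, 12, 248, 185, 115]

VLMAX = VLEN×LMUL/SEW = 256×1/2/16 = 8
AVL=1 ≤ VLMAX=8, so vl = 1
[0] sub(0xd0,0x65) = 0x6b
[1] tail/keep = 0x24
[2] tail/keep = 0x78
[3] tail/keep = 0xc7
[4] tail/keep = 0x0c
[5] tail/keep = 0xf8
[6] tail/keep = 0xb9
[7] tail/keep = 0x73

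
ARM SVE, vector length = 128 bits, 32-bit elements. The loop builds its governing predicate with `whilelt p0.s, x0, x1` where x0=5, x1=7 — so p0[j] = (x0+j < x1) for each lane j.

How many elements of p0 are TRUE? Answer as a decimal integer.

lane count: 128 div 32 = 4
active while 5+j < 7, i.e. j ∈ [0,2) capped at 4 ⇒ 2

vl = 2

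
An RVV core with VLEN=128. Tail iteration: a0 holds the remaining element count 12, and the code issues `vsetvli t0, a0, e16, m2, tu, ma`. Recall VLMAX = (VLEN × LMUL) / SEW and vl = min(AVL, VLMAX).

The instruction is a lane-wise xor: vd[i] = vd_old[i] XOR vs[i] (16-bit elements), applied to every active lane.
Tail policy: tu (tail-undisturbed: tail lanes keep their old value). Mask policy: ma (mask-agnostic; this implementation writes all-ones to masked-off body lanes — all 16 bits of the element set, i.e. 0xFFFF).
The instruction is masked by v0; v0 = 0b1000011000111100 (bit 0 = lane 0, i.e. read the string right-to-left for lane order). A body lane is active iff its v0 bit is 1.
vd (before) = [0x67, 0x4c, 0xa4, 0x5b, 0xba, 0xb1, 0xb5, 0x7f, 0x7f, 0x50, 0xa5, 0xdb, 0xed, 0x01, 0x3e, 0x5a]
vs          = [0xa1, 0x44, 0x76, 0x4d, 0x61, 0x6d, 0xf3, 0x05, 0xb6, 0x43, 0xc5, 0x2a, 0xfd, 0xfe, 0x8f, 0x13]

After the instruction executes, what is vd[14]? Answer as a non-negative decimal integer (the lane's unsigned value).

VLMAX = VLEN×LMUL/SEW = 128×2/16 = 16
AVL=12 ≤ VLMAX=16, so vl = 12
lane  0: mask-off/ones ⇒ 0xffff
lane  1: mask-off/ones ⇒ 0xffff
lane  2: xor(0xa4,0x76) ⇒ 0xd2
lane  3: xor(0x5b,0x4d) ⇒ 0x16
lane  4: xor(0xba,0x61) ⇒ 0xdb
lane  5: xor(0xb1,0x6d) ⇒ 0xdc
lane  6: mask-off/ones ⇒ 0xffff
lane  7: mask-off/ones ⇒ 0xffff
lane  8: mask-off/ones ⇒ 0xffff
lane  9: xor(0x50,0x43) ⇒ 0x13
lane 10: xor(0xa5,0xc5) ⇒ 0x60
lane 11: mask-off/ones ⇒ 0xffff
lane 12: tail/keep ⇒ 0xed
lane 13: tail/keep ⇒ 0x01
lane 14: tail/keep ⇒ 0x3e
lane 15: tail/keep ⇒ 0x5a

vd[14] = 62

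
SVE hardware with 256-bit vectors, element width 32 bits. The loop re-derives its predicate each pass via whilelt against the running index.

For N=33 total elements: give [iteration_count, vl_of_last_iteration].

256-bit reg / 32-bit elem → 8 lanes
33 elements at 8/iter → 5 passes, remainder 1 on the last

[iterations, last_vl] = [5, 1]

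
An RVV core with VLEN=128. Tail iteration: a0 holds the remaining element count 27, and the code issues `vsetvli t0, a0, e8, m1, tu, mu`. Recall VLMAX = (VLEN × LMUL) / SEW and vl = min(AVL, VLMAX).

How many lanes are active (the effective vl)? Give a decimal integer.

vl = 16

lanes per group: 128·1/8 = 16
vl = min(AVL, VLMAX) = min(27, 16) = 16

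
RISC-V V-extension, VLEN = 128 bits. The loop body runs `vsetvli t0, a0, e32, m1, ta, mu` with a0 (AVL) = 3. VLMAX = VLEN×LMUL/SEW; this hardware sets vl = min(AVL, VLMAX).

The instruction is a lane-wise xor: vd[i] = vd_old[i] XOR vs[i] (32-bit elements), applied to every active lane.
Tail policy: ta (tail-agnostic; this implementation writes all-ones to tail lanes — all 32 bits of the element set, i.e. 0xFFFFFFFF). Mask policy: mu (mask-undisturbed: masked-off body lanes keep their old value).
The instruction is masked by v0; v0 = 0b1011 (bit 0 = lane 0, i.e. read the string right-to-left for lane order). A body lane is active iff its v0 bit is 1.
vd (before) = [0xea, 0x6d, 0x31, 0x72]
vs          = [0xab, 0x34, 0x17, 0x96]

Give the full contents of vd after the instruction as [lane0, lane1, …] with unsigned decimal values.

VLMAX = VLEN×LMUL/SEW = 128×1/32 = 4
vl = min(AVL, VLMAX) = min(3, 4) = 3
vd[0] xor(0xea,0xab) -> 0x41
vd[1] xor(0x6d,0x34) -> 0x59
vd[2] mask-off/keep -> 0x31
vd[3] tail/ones -> 0xffffffff

vd = [65, 89, 49, 4294967295]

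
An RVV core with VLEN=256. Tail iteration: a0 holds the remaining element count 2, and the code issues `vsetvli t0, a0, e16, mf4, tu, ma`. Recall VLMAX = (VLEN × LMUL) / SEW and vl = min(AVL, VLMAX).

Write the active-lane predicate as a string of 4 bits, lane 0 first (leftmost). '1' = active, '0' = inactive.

VLMAX = VLEN×LMUL/SEW = 256×1/4/16 = 4
vl ← min(2, 4) = 2
bits (lane 0 leftmost): 1100

predicate = 1100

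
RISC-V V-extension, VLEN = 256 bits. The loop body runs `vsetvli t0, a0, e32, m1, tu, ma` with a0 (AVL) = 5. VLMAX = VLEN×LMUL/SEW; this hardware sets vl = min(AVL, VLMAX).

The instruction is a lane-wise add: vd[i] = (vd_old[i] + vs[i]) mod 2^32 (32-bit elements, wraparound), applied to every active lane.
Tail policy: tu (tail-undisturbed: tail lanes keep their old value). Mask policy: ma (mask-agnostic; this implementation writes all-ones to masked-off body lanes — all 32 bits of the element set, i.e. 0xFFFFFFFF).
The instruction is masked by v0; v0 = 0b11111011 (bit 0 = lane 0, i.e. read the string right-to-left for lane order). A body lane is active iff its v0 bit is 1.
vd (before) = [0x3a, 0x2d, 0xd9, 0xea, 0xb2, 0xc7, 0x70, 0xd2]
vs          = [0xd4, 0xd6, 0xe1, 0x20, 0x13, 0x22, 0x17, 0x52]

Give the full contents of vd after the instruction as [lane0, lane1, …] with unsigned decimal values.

VLMAX = (256 × 1) / 32 = 8 lanes
AVL=5 ≤ VLMAX=8, so vl = 5
vd[0] add(0x3a,0xd4) -> 0x10e
vd[1] add(0x2d,0xd6) -> 0x103
vd[2] mask-off/ones -> 0xffffffff
vd[3] add(0xea,0x20) -> 0x10a
vd[4] add(0xb2,0x13) -> 0xc5
vd[5] tail/keep -> 0xc7
vd[6] tail/keep -> 0x70
vd[7] tail/keep -> 0xd2

vd = [270, 259, 4294967295, 266, 197, 199, 112, 210]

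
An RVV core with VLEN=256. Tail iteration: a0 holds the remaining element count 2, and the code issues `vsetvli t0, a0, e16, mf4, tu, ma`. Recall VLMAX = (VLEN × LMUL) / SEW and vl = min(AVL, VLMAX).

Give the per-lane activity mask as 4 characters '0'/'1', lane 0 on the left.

predicate = 1100

VLMAX = (256 × 1/4) / 16 = 4 lanes
vl ← min(2, 4) = 2
bits (lane 0 leftmost): 1100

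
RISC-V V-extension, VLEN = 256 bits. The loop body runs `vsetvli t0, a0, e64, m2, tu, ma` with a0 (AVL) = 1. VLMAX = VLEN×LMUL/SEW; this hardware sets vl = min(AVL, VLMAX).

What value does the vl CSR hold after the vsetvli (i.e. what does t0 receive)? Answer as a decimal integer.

vl = 1

VLMAX = (256 × 2) / 64 = 8 lanes
vl ← min(1, 8) = 1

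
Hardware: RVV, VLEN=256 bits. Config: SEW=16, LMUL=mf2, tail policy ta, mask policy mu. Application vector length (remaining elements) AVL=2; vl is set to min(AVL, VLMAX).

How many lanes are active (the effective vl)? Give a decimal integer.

vl = 2

VLMAX = VLEN×LMUL/SEW = 256×1/2/16 = 8
vl ← min(2, 8) = 2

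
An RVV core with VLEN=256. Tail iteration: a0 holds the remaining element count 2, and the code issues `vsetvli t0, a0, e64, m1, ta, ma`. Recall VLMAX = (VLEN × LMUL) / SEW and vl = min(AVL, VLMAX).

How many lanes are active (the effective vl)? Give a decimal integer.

vl = 2

VLMAX = (256 × 1) / 64 = 4 lanes
vl ← min(2, 4) = 2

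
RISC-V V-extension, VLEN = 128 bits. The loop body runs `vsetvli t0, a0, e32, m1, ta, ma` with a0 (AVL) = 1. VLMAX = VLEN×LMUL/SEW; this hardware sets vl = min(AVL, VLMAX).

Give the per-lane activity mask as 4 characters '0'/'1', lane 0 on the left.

predicate = 1000

lanes per group: 128·1/32 = 4
vl = min(AVL, VLMAX) = min(1, 4) = 1
bits (lane 0 leftmost): 1000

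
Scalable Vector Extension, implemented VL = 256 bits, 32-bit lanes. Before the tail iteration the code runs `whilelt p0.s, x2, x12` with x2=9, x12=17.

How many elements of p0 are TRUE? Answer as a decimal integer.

lane count: 256 div 32 = 8
whilelt: lane j active iff 9+j < 17 → j < 8 → 8 active

vl = 8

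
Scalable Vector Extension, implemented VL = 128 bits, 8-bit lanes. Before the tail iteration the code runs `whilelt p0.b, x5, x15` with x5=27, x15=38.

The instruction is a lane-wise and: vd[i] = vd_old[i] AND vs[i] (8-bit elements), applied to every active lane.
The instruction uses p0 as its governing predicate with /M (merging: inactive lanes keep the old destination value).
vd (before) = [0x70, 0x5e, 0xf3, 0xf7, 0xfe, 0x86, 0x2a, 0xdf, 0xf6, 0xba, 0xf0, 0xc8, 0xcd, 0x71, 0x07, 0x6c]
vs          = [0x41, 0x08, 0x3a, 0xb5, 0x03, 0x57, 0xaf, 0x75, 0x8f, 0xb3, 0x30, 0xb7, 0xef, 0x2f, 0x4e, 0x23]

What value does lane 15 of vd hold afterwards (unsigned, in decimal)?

register lanes = 128/8 = 16
p0[j] = (27+j < 38); true for j=0..10 → 11 lanes set
[0] and(0x70,0x41) = 0x40
[1] and(0x5e,0x08) = 0x08
[2] and(0xf3,0x3a) = 0x32
[3] and(0xf7,0xb5) = 0xb5
[4] and(0xfe,0x03) = 0x02
[5] and(0x86,0x57) = 0x06
[6] and(0x2a,0xaf) = 0x2a
[7] and(0xdf,0x75) = 0x55
[8] and(0xf6,0x8f) = 0x86
[9] and(0xba,0xb3) = 0xb2
[10] and(0xf0,0x30) = 0x30
[11] tail/keep = 0xc8
[12] tail/keep = 0xcd
[13] tail/keep = 0x71
[14] tail/keep = 0x07
[15] tail/keep = 0x6c

vd[15] = 108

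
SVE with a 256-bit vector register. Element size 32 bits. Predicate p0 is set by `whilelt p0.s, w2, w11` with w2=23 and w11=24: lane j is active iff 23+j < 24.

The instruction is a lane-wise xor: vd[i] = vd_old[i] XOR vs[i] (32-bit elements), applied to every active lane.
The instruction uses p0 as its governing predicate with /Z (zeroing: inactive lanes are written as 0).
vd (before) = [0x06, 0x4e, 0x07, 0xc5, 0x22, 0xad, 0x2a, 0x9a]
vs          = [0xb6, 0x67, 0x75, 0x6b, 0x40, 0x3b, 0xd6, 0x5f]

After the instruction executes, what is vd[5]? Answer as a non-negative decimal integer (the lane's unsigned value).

vd[5] = 0

256-bit reg / 32-bit elem → 8 lanes
p0[j] = (23+j < 24); true for j=0..0 → 1 lanes set
  i=0: xor(0x06,0xb6) → 176
  i=1: tail/zero → 0
  i=2: tail/zero → 0
  i=3: tail/zero → 0
  i=4: tail/zero → 0
  i=5: tail/zero → 0
  i=6: tail/zero → 0
  i=7: tail/zero → 0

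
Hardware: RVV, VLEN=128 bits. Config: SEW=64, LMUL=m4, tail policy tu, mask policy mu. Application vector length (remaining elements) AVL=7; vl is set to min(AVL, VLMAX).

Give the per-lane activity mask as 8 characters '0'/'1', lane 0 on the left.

VLMAX = VLEN×LMUL/SEW = 128×4/64 = 8
AVL=7 ≤ VLMAX=8, so vl = 7
bits (lane 0 leftmost): 11111110

predicate = 11111110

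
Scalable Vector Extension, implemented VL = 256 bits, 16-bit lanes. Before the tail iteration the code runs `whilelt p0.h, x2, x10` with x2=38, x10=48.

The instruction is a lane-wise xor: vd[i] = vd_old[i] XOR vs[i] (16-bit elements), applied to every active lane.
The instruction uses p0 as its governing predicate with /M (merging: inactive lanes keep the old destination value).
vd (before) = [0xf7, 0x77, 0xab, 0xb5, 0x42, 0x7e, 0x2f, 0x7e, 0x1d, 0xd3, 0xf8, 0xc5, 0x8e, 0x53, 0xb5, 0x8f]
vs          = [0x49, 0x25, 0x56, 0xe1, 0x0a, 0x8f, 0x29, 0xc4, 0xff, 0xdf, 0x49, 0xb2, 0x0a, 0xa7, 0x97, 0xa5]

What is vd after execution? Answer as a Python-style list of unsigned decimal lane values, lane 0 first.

register lanes = 256/16 = 16
whilelt: lane j active iff 38+j < 48 → j < 10 → 10 active
  i=0: xor(0xf7,0x49) → 190
  i=1: xor(0x77,0x25) → 82
  i=2: xor(0xab,0x56) → 253
  i=3: xor(0xb5,0xe1) → 84
  i=4: xor(0x42,0x0a) → 72
  i=5: xor(0x7e,0x8f) → 241
  i=6: xor(0x2f,0x29) → 6
  i=7: xor(0x7e,0xc4) → 186
  i=8: xor(0x1d,0xff) → 226
  i=9: xor(0xd3,0xdf) → 12
  i=10: tail/keep → 248
  i=11: tail/keep → 197
  i=12: tail/keep → 142
  i=13: tail/keep → 83
  i=14: tail/keep → 181
  i=15: tail/keep → 143

vd = [190, 82, 253, 84, 72, 241, 6, 186, 226, 12, 248, 197, 142, 83, 181, 143]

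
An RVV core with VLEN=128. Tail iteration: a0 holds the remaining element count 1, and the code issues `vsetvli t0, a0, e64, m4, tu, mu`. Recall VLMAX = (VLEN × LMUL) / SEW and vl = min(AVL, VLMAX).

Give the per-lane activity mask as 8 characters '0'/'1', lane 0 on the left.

predicate = 10000000

VLMAX = VLEN×LMUL/SEW = 128×4/64 = 8
vl ← min(1, 8) = 1
bits (lane 0 leftmost): 10000000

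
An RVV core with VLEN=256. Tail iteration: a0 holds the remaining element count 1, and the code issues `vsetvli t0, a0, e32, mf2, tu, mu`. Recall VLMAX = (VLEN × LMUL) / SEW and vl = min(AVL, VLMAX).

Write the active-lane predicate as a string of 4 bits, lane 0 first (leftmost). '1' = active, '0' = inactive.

predicate = 1000

VLMAX = (256 × 1/2) / 32 = 4 lanes
vl ← min(1, 4) = 1
bits (lane 0 leftmost): 1000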